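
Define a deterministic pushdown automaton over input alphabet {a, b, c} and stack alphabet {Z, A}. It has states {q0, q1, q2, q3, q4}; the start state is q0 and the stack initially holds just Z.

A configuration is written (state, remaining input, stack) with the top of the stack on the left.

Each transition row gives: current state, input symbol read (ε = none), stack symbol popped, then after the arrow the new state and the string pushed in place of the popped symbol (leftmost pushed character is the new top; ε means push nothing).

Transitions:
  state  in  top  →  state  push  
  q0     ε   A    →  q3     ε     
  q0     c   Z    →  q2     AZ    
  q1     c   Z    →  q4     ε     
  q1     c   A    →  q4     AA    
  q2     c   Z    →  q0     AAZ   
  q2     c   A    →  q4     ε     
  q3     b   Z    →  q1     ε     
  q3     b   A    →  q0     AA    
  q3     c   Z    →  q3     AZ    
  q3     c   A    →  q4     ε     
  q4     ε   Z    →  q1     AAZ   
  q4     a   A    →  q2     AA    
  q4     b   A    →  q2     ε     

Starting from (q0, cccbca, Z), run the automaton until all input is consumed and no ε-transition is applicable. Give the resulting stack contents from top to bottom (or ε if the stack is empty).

AAZ

(q0, cccbca, Z)
  read c, top Z: go to q2, push AZ → (q2, ccbca, AZ)
  read c, top A: go to q4, push ε → (q4, cbca, Z)
  ε-move, top Z: go to q1, push AAZ → (q1, cbca, AAZ)
  read c, top A: go to q4, push AA → (q4, bca, AAAZ)
  read b, top A: go to q2, push ε → (q2, ca, AAZ)
  read c, top A: go to q4, push ε → (q4, a, AZ)
  read a, top A: go to q2, push AA → (q2, ε, AAZ)
All input consumed in state q2 with stack AAZ.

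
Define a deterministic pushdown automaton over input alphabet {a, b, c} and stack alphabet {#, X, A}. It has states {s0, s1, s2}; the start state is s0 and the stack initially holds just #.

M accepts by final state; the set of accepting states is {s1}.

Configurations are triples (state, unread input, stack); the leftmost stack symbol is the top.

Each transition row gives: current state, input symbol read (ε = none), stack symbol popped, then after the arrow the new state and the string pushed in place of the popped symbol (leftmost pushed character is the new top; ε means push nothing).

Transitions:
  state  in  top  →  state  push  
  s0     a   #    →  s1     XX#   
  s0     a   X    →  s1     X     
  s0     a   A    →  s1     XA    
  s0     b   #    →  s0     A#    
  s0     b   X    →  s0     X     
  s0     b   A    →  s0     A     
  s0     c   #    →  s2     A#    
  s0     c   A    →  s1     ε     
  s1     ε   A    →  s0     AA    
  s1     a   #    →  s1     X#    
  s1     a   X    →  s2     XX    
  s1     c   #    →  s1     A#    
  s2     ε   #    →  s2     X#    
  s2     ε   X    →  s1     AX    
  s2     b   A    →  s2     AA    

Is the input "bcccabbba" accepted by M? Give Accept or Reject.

(s0, bcccabbba, #)
  read b, top #: go to s0, push A# → (s0, cccabbba, A#)
  read c, top A: go to s1, push ε → (s1, ccabbba, #)
  read c, top #: go to s1, push A# → (s1, cabbba, A#)
  ε-move, top A: go to s0, push AA → (s0, cabbba, AA#)
  read c, top A: go to s1, push ε → (s1, abbba, A#)
  ε-move, top A: go to s0, push AA → (s0, abbba, AA#)
  read a, top A: go to s1, push XA → (s1, bbba, XAA#)
No transition applies at (s1, bbba, XAA#); input not fully consumed.

Reject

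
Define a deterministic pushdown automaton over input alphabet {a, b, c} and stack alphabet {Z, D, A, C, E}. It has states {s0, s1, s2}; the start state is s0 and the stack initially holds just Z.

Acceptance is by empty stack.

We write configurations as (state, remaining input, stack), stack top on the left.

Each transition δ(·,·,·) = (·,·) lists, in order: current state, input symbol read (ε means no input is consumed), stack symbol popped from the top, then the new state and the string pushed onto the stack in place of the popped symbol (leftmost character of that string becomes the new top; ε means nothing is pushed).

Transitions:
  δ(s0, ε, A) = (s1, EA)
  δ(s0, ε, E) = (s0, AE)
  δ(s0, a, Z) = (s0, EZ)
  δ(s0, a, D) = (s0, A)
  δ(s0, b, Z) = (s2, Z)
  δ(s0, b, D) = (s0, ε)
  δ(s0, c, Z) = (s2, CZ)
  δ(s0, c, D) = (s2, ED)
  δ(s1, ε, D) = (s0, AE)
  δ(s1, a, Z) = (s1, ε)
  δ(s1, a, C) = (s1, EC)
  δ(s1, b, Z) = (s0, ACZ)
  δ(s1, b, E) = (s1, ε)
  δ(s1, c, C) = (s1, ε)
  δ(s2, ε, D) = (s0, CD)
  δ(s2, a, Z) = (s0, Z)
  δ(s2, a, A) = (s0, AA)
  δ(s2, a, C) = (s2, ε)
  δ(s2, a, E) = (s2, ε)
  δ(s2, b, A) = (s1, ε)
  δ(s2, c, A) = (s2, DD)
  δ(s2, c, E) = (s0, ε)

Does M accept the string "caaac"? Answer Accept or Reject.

Reject

(s0, caaac, Z) ⊢ (s2, aaac, CZ) ⊢ (s2, aac, Z) ⊢ (s0, ac, Z) ⊢ (s0, c, EZ) ⊢ (s0, c, AEZ) ⊢ (s1, c, EAEZ)
No transition applies at (s1, c, EAEZ); input not fully consumed.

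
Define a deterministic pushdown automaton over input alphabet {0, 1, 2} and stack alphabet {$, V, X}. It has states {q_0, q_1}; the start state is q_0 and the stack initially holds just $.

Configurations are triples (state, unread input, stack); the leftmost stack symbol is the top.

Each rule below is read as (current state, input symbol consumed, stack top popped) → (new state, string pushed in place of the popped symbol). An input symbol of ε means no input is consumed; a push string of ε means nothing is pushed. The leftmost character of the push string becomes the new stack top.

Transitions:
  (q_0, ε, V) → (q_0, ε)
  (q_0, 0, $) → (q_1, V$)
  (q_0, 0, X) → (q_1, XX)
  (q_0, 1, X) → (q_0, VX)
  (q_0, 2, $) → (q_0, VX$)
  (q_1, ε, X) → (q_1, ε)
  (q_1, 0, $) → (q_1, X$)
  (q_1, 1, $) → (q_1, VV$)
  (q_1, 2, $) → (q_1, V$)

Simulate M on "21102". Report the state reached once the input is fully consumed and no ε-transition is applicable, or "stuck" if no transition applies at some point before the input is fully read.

q_1

(q_0, 21102, $) ⊢ (q_0, 1102, VX$) ⊢ (q_0, 1102, X$) ⊢ (q_0, 102, VX$) ⊢ (q_0, 102, X$) ⊢ (q_0, 02, VX$) ⊢ (q_0, 02, X$) ⊢ (q_1, 2, XX$) ⊢ (q_1, 2, X$) ⊢ (q_1, 2, $) ⊢ (q_1, ε, V$)
All input consumed; M is in state q_1.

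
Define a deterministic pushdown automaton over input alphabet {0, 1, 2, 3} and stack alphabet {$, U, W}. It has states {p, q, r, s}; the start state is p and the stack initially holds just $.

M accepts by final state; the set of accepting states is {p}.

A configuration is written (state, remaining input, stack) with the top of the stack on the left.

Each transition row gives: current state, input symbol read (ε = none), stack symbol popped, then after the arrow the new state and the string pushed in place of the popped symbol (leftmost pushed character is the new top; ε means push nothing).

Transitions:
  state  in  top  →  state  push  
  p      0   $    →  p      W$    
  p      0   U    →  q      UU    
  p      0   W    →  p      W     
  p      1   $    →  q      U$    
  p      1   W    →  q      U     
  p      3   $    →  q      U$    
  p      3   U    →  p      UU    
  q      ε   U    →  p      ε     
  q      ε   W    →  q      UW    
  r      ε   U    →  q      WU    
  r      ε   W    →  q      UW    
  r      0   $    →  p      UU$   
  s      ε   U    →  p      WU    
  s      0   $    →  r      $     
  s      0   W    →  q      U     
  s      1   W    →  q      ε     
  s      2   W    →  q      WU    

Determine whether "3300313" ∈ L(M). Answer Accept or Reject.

(p, 3300313, $) ⊢ (q, 300313, U$) ⊢ (p, 300313, $) ⊢ (q, 00313, U$) ⊢ (p, 00313, $) ⊢ (p, 0313, W$) ⊢ (p, 313, W$)
No transition applies at (p, 313, W$); input not fully consumed.

Reject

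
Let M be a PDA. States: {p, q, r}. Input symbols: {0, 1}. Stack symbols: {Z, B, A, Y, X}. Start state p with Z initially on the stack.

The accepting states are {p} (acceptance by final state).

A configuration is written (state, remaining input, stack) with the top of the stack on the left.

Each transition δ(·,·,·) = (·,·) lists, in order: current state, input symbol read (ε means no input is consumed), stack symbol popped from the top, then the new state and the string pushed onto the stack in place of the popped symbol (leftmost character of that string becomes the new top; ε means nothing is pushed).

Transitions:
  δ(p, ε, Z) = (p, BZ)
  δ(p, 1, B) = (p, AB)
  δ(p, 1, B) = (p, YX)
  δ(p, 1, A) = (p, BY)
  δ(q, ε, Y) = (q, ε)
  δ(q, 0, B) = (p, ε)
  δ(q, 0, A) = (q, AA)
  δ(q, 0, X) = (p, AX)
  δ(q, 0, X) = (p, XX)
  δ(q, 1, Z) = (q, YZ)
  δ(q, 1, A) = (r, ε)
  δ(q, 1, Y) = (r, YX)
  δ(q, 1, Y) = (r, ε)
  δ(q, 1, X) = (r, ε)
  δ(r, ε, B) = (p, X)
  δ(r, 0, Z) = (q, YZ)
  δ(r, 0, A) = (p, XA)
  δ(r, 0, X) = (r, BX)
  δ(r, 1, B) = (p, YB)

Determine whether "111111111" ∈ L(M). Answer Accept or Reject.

Accept

One accepting computation: (p, 111111111, Z) ⊢ (p, 111111111, BZ) ⊢ (p, 11111111, ABZ) ⊢ (p, 1111111, BYBZ) ⊢ (p, 111111, ABYBZ) ⊢ (p, 11111, BYBYBZ) ⊢ (p, 1111, ABYBYBZ) ⊢ (p, 111, BYBYBYBZ) ⊢ (p, 11, ABYBYBYBZ) ⊢ (p, 1, BYBYBYBYBZ) ⊢ (p, ε, ABYBYBYBYBZ)
All input consumed and state p ∈ F.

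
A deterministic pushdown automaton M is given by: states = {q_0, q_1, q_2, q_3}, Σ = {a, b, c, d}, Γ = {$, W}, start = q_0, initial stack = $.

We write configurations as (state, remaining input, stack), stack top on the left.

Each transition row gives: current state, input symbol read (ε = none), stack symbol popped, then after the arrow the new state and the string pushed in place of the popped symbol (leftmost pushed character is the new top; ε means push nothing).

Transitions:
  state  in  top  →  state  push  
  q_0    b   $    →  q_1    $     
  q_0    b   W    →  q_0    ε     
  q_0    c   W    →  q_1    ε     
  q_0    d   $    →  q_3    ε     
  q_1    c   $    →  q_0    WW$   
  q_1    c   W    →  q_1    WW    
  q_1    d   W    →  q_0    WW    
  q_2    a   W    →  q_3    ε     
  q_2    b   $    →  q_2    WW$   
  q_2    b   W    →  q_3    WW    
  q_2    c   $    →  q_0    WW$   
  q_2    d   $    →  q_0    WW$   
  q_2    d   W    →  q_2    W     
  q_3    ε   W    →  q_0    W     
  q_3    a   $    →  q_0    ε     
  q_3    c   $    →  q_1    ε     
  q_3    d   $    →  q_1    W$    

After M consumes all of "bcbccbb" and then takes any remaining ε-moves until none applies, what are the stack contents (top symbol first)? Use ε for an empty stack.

(q_0, bcbccbb, $)
  read b, top $: go to q_1, push $ → (q_1, cbccbb, $)
  read c, top $: go to q_0, push WW$ → (q_0, bccbb, WW$)
  read b, top W: go to q_0, push ε → (q_0, ccbb, W$)
  read c, top W: go to q_1, push ε → (q_1, cbb, $)
  read c, top $: go to q_0, push WW$ → (q_0, bb, WW$)
  read b, top W: go to q_0, push ε → (q_0, b, W$)
  read b, top W: go to q_0, push ε → (q_0, ε, $)
All input consumed in state q_0 with stack $.

$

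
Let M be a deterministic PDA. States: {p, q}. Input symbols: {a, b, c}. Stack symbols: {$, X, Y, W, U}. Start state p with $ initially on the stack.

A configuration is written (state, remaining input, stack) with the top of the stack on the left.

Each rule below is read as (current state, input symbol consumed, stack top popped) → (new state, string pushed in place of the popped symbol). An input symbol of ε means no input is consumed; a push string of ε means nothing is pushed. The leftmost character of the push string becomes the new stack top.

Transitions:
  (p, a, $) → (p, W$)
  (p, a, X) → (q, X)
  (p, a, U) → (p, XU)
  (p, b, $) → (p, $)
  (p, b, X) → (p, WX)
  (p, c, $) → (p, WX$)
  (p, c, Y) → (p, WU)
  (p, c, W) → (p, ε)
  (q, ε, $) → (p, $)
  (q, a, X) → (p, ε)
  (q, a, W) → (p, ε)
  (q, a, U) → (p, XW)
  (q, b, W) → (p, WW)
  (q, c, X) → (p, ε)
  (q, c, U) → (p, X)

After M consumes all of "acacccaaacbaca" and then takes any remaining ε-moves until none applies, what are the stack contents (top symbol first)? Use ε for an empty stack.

W$

(p, acacccaaacbaca, $)
  read a, top $: go to p, push W$ → (p, cacccaaacbaca, W$)
  read c, top W: go to p, push ε → (p, acccaaacbaca, $)
  read a, top $: go to p, push W$ → (p, cccaaacbaca, W$)
  read c, top W: go to p, push ε → (p, ccaaacbaca, $)
  read c, top $: go to p, push WX$ → (p, caaacbaca, WX$)
  read c, top W: go to p, push ε → (p, aaacbaca, X$)
  read a, top X: go to q, push X → (q, aacbaca, X$)
  read a, top X: go to p, push ε → (p, acbaca, $)
  read a, top $: go to p, push W$ → (p, cbaca, W$)
  read c, top W: go to p, push ε → (p, baca, $)
  read b, top $: go to p, push $ → (p, aca, $)
  read a, top $: go to p, push W$ → (p, ca, W$)
  read c, top W: go to p, push ε → (p, a, $)
  read a, top $: go to p, push W$ → (p, ε, W$)
All input consumed in state p with stack W$.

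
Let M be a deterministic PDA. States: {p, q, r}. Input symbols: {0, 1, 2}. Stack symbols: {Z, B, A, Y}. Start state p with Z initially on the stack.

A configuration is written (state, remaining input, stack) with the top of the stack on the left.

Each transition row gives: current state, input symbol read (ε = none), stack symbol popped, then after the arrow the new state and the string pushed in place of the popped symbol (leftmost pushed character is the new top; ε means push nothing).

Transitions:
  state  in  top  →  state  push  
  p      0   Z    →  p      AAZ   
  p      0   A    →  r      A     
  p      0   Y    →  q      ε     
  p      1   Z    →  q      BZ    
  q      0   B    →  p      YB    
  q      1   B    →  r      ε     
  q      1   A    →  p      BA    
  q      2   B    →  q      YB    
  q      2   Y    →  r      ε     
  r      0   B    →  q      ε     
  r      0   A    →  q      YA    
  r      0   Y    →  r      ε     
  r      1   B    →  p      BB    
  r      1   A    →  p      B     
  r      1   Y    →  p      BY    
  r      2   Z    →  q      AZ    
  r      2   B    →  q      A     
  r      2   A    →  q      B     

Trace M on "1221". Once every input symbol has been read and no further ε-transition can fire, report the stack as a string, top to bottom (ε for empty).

BBZ

(p, 1221, Z)
  read 1, top Z: go to q, push BZ → (q, 221, BZ)
  read 2, top B: go to q, push YB → (q, 21, YBZ)
  read 2, top Y: go to r, push ε → (r, 1, BZ)
  read 1, top B: go to p, push BB → (p, ε, BBZ)
All input consumed in state p with stack BBZ.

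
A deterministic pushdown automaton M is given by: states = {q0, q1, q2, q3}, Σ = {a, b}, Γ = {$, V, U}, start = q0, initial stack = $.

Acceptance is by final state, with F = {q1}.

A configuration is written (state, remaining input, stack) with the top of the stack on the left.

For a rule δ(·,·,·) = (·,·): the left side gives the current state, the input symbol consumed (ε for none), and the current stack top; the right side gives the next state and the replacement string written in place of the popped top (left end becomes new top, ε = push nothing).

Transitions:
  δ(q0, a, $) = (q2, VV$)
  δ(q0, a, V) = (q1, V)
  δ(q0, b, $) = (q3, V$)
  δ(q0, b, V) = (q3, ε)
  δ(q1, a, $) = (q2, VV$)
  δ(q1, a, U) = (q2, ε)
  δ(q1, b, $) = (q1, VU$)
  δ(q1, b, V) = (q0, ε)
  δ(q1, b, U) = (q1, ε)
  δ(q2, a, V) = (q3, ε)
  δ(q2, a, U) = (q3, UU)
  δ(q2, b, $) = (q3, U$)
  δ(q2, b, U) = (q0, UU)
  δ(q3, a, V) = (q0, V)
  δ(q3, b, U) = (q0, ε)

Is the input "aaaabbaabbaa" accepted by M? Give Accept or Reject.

Accept

(q0, aaaabbaabbaa, $)
  read a, top $: go to q2, push VV$ → (q2, aaabbaabbaa, VV$)
  read a, top V: go to q3, push ε → (q3, aabbaabbaa, V$)
  read a, top V: go to q0, push V → (q0, abbaabbaa, V$)
  read a, top V: go to q1, push V → (q1, bbaabbaa, V$)
  read b, top V: go to q0, push ε → (q0, baabbaa, $)
  read b, top $: go to q3, push V$ → (q3, aabbaa, V$)
  read a, top V: go to q0, push V → (q0, abbaa, V$)
  read a, top V: go to q1, push V → (q1, bbaa, V$)
  read b, top V: go to q0, push ε → (q0, baa, $)
  read b, top $: go to q3, push V$ → (q3, aa, V$)
  read a, top V: go to q0, push V → (q0, a, V$)
  read a, top V: go to q1, push V → (q1, ε, V$)
All input consumed; state q1 ∈ F.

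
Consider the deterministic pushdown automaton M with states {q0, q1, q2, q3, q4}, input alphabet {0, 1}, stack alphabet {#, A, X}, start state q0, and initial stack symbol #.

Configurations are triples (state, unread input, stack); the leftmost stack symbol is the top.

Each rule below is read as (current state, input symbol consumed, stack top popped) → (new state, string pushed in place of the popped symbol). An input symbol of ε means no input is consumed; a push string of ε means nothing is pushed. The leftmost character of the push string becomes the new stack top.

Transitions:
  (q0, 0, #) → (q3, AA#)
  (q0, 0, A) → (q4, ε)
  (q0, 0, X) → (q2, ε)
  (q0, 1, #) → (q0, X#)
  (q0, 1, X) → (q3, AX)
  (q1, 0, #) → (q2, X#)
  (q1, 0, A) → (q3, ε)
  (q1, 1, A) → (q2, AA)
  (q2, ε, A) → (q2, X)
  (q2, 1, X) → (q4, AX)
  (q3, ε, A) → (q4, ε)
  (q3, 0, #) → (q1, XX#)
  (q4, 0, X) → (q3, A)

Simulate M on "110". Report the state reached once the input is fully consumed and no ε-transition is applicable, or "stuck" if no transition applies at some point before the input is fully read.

q4

(q0, 110, #)
  read 1, top #: go to q0, push X# → (q0, 10, X#)
  read 1, top X: go to q3, push AX → (q3, 0, AX#)
  ε-move, top A: go to q4, push ε → (q4, 0, X#)
  read 0, top X: go to q3, push A → (q3, ε, A#)
  ε-move, top A: go to q4, push ε → (q4, ε, #)
All input consumed; M is in state q4.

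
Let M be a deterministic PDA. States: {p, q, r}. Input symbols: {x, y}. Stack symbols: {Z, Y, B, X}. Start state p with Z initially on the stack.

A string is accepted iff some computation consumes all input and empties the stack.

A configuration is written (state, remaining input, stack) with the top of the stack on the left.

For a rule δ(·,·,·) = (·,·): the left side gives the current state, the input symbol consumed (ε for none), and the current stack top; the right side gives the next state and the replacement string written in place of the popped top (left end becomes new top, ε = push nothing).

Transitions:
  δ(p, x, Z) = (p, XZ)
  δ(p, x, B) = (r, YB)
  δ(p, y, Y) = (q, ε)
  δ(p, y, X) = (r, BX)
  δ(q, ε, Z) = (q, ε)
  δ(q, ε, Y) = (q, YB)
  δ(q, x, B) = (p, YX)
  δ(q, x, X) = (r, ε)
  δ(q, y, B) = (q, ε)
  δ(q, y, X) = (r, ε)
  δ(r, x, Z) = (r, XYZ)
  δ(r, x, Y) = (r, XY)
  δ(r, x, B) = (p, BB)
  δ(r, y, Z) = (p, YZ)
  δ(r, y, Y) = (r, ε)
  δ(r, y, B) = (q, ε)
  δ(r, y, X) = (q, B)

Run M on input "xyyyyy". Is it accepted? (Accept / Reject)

(p, xyyyyy, Z)
  read x, top Z: go to p, push XZ → (p, yyyyy, XZ)
  read y, top X: go to r, push BX → (r, yyyy, BXZ)
  read y, top B: go to q, push ε → (q, yyy, XZ)
  read y, top X: go to r, push ε → (r, yy, Z)
  read y, top Z: go to p, push YZ → (p, y, YZ)
  read y, top Y: go to q, push ε → (q, ε, Z)
  ε-move, top Z: go to q, push ε → (q, ε, ε)
All input consumed and the stack is empty.

Accept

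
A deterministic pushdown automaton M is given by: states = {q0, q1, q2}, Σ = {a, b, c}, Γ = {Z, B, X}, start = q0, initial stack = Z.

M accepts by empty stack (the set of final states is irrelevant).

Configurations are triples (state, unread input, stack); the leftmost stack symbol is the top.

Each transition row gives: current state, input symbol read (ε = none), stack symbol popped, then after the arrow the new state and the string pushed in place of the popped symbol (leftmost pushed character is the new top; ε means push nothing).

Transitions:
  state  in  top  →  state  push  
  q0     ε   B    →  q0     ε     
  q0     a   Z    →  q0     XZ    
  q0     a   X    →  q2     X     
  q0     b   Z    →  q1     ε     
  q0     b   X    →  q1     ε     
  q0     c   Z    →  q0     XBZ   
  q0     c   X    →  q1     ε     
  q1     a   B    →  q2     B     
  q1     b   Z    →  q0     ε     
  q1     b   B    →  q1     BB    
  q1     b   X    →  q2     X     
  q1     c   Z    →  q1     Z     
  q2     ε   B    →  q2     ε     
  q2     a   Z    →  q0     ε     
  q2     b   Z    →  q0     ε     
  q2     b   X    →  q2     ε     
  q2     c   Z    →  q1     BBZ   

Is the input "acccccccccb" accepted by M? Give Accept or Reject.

(q0, acccccccccb, Z)
  read a, top Z: go to q0, push XZ → (q0, cccccccccb, XZ)
  read c, top X: go to q1, push ε → (q1, ccccccccb, Z)
  read c, top Z: go to q1, push Z → (q1, cccccccb, Z)
  read c, top Z: go to q1, push Z → (q1, ccccccb, Z)
  read c, top Z: go to q1, push Z → (q1, cccccb, Z)
  read c, top Z: go to q1, push Z → (q1, ccccb, Z)
  read c, top Z: go to q1, push Z → (q1, cccb, Z)
  read c, top Z: go to q1, push Z → (q1, ccb, Z)
  read c, top Z: go to q1, push Z → (q1, cb, Z)
  read c, top Z: go to q1, push Z → (q1, b, Z)
  read b, top Z: go to q0, push ε → (q0, ε, ε)
All input consumed and the stack is empty.

Accept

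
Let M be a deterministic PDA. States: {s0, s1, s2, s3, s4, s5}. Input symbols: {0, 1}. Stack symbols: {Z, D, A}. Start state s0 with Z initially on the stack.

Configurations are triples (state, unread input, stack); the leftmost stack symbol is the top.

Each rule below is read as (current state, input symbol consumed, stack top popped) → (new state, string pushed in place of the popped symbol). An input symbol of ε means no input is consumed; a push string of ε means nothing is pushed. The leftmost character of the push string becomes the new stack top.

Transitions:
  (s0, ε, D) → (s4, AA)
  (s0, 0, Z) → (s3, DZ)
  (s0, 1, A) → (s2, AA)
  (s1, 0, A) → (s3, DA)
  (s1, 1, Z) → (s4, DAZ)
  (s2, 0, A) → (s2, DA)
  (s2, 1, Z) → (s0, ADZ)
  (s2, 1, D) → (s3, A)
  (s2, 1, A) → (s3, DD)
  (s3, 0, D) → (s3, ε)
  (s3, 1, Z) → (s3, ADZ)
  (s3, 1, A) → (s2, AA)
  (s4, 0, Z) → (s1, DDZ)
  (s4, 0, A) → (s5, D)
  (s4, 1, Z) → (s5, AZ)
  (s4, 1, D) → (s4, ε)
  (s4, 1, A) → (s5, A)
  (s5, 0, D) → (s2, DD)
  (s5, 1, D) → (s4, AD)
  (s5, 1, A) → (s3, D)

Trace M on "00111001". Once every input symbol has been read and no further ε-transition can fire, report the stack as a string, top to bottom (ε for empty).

(s0, 00111001, Z)
  read 0, top Z: go to s3, push DZ → (s3, 0111001, DZ)
  read 0, top D: go to s3, push ε → (s3, 111001, Z)
  read 1, top Z: go to s3, push ADZ → (s3, 11001, ADZ)
  read 1, top A: go to s2, push AA → (s2, 1001, AADZ)
  read 1, top A: go to s3, push DD → (s3, 001, DDADZ)
  read 0, top D: go to s3, push ε → (s3, 01, DADZ)
  read 0, top D: go to s3, push ε → (s3, 1, ADZ)
  read 1, top A: go to s2, push AA → (s2, ε, AADZ)
All input consumed in state s2 with stack AADZ.

AADZ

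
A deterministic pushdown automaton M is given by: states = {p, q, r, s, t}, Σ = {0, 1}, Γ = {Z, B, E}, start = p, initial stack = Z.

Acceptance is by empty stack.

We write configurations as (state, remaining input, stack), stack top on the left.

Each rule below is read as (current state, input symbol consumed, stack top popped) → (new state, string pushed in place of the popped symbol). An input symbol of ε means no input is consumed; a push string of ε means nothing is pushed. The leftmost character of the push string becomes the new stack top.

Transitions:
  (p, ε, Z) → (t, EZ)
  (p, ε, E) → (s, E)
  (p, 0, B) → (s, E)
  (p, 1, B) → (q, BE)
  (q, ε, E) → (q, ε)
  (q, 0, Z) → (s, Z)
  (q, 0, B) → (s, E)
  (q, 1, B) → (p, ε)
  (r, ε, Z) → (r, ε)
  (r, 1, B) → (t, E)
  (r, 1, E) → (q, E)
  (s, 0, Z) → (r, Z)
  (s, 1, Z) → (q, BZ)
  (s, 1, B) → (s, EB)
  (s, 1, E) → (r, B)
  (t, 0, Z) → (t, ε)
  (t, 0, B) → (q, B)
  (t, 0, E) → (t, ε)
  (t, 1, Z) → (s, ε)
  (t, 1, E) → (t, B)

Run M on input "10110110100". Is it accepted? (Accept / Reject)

Accept

(p, 10110110100, Z)
  ε-move, top Z: go to t, push EZ → (t, 10110110100, EZ)
  read 1, top E: go to t, push B → (t, 0110110100, BZ)
  read 0, top B: go to q, push B → (q, 110110100, BZ)
  read 1, top B: go to p, push ε → (p, 10110100, Z)
  ε-move, top Z: go to t, push EZ → (t, 10110100, EZ)
  read 1, top E: go to t, push B → (t, 0110100, BZ)
  read 0, top B: go to q, push B → (q, 110100, BZ)
  read 1, top B: go to p, push ε → (p, 10100, Z)
  ε-move, top Z: go to t, push EZ → (t, 10100, EZ)
  read 1, top E: go to t, push B → (t, 0100, BZ)
  read 0, top B: go to q, push B → (q, 100, BZ)
  read 1, top B: go to p, push ε → (p, 00, Z)
  ε-move, top Z: go to t, push EZ → (t, 00, EZ)
  read 0, top E: go to t, push ε → (t, 0, Z)
  read 0, top Z: go to t, push ε → (t, ε, ε)
All input consumed and the stack is empty.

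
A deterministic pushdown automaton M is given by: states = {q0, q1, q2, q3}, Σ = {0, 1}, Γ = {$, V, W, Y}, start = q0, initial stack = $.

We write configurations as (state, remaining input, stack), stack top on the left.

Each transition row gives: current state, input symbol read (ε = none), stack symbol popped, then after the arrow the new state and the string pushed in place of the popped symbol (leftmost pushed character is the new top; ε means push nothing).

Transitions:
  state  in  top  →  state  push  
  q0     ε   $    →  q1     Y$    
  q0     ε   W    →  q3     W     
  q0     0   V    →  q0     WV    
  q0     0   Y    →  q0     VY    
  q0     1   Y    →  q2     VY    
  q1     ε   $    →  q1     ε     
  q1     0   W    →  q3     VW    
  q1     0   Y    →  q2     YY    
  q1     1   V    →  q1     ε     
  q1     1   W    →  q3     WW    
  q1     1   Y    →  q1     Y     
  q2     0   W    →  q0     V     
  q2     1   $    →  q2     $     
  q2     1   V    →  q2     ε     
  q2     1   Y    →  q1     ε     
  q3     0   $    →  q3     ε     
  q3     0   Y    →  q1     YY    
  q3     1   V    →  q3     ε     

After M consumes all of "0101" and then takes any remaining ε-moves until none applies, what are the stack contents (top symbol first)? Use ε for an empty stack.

Y$

(q0, 0101, $)
  ε-move, top $: go to q1, push Y$ → (q1, 0101, Y$)
  read 0, top Y: go to q2, push YY → (q2, 101, YY$)
  read 1, top Y: go to q1, push ε → (q1, 01, Y$)
  read 0, top Y: go to q2, push YY → (q2, 1, YY$)
  read 1, top Y: go to q1, push ε → (q1, ε, Y$)
All input consumed in state q1 with stack Y$.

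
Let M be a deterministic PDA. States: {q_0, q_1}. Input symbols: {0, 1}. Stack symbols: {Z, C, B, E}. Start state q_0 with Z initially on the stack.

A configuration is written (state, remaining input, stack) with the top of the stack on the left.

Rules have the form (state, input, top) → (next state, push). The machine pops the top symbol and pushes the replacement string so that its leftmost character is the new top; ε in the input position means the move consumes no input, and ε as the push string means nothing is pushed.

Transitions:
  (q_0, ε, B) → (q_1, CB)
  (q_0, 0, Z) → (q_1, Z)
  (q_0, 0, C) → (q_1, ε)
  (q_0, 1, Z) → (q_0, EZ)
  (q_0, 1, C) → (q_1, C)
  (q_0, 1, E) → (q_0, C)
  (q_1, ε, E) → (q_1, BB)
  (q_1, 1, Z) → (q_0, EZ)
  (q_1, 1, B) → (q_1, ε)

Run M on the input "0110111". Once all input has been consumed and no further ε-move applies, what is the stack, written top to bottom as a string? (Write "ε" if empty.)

(q_0, 0110111, Z)
  read 0, top Z: go to q_1, push Z → (q_1, 110111, Z)
  read 1, top Z: go to q_0, push EZ → (q_0, 10111, EZ)
  read 1, top E: go to q_0, push C → (q_0, 0111, CZ)
  read 0, top C: go to q_1, push ε → (q_1, 111, Z)
  read 1, top Z: go to q_0, push EZ → (q_0, 11, EZ)
  read 1, top E: go to q_0, push C → (q_0, 1, CZ)
  read 1, top C: go to q_1, push C → (q_1, ε, CZ)
All input consumed in state q_1 with stack CZ.

CZ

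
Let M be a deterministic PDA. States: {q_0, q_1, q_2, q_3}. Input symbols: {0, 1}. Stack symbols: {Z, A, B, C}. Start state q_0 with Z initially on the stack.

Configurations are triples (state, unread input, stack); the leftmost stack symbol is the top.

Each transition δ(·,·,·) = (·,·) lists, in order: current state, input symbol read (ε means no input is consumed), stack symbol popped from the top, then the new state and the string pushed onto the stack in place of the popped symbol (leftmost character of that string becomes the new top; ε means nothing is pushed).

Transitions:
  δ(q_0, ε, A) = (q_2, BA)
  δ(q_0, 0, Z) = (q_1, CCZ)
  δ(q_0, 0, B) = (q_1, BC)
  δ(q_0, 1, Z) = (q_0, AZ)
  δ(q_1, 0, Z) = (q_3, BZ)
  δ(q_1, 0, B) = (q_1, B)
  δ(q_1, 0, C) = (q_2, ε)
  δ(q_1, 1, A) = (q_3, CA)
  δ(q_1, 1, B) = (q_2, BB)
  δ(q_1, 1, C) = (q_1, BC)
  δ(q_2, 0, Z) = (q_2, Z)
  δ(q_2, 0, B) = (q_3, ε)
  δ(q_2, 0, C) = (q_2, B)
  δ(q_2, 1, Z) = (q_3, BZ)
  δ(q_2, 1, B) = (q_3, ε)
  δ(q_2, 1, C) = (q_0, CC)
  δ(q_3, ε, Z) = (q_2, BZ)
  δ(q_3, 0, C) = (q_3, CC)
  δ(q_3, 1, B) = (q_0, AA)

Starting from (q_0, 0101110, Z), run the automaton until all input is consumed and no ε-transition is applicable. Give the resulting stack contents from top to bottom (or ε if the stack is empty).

AACCZ

(q_0, 0101110, Z)
  read 0, top Z: go to q_1, push CCZ → (q_1, 101110, CCZ)
  read 1, top C: go to q_1, push BC → (q_1, 01110, BCCZ)
  read 0, top B: go to q_1, push B → (q_1, 1110, BCCZ)
  read 1, top B: go to q_2, push BB → (q_2, 110, BBCCZ)
  read 1, top B: go to q_3, push ε → (q_3, 10, BCCZ)
  read 1, top B: go to q_0, push AA → (q_0, 0, AACCZ)
  ε-move, top A: go to q_2, push BA → (q_2, 0, BAACCZ)
  read 0, top B: go to q_3, push ε → (q_3, ε, AACCZ)
All input consumed in state q_3 with stack AACCZ.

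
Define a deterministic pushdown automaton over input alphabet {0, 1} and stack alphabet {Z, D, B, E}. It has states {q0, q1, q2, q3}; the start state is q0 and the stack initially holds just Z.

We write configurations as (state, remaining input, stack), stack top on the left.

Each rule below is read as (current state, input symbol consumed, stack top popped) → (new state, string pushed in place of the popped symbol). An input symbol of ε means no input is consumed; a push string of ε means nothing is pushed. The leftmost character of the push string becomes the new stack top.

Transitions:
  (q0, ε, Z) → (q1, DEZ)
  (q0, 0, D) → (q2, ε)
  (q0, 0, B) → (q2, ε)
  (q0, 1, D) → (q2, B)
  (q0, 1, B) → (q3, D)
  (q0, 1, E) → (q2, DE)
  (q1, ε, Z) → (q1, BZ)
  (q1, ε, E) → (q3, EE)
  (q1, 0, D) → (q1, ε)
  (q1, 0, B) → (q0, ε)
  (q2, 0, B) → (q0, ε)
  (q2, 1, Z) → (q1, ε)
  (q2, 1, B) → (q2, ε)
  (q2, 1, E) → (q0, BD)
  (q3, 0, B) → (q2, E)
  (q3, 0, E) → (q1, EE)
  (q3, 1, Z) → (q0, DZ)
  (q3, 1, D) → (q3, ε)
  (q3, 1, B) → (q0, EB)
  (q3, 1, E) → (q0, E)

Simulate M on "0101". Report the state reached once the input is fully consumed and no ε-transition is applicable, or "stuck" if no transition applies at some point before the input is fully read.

(q0, 0101, Z)
  ε-move, top Z: go to q1, push DEZ → (q1, 0101, DEZ)
  read 0, top D: go to q1, push ε → (q1, 101, EZ)
  ε-move, top E: go to q3, push EE → (q3, 101, EEZ)
  read 1, top E: go to q0, push E → (q0, 01, EEZ)
No transition for (q0, 0, top E); M blocks with input 01 remaining.

stuck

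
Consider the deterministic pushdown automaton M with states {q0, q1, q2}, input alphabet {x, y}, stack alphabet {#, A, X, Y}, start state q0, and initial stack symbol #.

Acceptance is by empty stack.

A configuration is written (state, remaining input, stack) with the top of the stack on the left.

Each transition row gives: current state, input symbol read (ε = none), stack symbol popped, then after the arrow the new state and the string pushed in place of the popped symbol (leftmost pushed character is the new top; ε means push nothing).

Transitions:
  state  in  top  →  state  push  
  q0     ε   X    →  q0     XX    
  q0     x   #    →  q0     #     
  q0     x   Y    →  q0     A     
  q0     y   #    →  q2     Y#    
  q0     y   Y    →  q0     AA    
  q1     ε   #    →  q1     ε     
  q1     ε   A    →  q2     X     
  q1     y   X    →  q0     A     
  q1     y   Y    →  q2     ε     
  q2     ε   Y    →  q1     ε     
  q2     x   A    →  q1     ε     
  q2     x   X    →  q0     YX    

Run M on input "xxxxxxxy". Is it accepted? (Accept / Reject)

Accept

(q0, xxxxxxxy, #)
  read x, top #: go to q0, push # → (q0, xxxxxxy, #)
  read x, top #: go to q0, push # → (q0, xxxxxy, #)
  read x, top #: go to q0, push # → (q0, xxxxy, #)
  read x, top #: go to q0, push # → (q0, xxxy, #)
  read x, top #: go to q0, push # → (q0, xxy, #)
  read x, top #: go to q0, push # → (q0, xy, #)
  read x, top #: go to q0, push # → (q0, y, #)
  read y, top #: go to q2, push Y# → (q2, ε, Y#)
  ε-move, top Y: go to q1, push ε → (q1, ε, #)
  ε-move, top #: go to q1, push ε → (q1, ε, ε)
All input consumed and the stack is empty.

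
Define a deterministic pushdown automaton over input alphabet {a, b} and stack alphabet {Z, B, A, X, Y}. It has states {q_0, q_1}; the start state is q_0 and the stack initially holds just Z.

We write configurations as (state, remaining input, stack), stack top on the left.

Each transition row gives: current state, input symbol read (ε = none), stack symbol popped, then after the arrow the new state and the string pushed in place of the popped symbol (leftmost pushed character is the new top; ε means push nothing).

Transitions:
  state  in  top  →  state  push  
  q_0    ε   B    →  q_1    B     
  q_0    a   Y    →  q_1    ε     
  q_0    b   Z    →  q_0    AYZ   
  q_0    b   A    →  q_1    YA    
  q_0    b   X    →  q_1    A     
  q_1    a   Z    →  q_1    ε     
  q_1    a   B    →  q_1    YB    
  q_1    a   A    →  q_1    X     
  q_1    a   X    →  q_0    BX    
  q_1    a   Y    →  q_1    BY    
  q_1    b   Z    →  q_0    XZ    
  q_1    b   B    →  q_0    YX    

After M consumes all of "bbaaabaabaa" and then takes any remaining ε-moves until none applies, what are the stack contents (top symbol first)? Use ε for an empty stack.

(q_0, bbaaabaabaa, Z)
  read b, top Z: go to q_0, push AYZ → (q_0, baaabaabaa, AYZ)
  read b, top A: go to q_1, push YA → (q_1, aaabaabaa, YAYZ)
  read a, top Y: go to q_1, push BY → (q_1, aabaabaa, BYAYZ)
  read a, top B: go to q_1, push YB → (q_1, abaabaa, YBYAYZ)
  read a, top Y: go to q_1, push BY → (q_1, baabaa, BYBYAYZ)
  read b, top B: go to q_0, push YX → (q_0, aabaa, YXYBYAYZ)
  read a, top Y: go to q_1, push ε → (q_1, abaa, XYBYAYZ)
  read a, top X: go to q_0, push BX → (q_0, baa, BXYBYAYZ)
  ε-move, top B: go to q_1, push B → (q_1, baa, BXYBYAYZ)
  read b, top B: go to q_0, push YX → (q_0, aa, YXXYBYAYZ)
  read a, top Y: go to q_1, push ε → (q_1, a, XXYBYAYZ)
  read a, top X: go to q_0, push BX → (q_0, ε, BXXYBYAYZ)
  ε-move, top B: go to q_1, push B → (q_1, ε, BXXYBYAYZ)
All input consumed in state q_1 with stack BXXYBYAYZ.

BXXYBYAYZ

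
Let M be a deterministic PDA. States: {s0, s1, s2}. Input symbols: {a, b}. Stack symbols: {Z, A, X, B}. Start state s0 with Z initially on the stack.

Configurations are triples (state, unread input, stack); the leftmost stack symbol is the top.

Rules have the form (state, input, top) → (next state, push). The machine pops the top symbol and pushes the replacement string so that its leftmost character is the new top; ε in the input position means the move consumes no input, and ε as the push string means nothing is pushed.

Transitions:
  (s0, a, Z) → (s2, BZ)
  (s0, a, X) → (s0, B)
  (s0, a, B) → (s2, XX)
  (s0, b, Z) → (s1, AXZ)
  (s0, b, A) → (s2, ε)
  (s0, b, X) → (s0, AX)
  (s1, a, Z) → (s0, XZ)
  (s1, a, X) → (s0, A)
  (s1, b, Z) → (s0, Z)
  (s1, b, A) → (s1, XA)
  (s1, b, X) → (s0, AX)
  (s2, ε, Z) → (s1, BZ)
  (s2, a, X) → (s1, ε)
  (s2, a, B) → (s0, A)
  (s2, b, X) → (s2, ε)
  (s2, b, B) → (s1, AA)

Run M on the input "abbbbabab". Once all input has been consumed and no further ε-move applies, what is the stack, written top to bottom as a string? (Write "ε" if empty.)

AAZ

(s0, abbbbabab, Z)
  read a, top Z: go to s2, push BZ → (s2, bbbbabab, BZ)
  read b, top B: go to s1, push AA → (s1, bbbabab, AAZ)
  read b, top A: go to s1, push XA → (s1, bbabab, XAAZ)
  read b, top X: go to s0, push AX → (s0, babab, AXAAZ)
  read b, top A: go to s2, push ε → (s2, abab, XAAZ)
  read a, top X: go to s1, push ε → (s1, bab, AAZ)
  read b, top A: go to s1, push XA → (s1, ab, XAAZ)
  read a, top X: go to s0, push A → (s0, b, AAAZ)
  read b, top A: go to s2, push ε → (s2, ε, AAZ)
All input consumed in state s2 with stack AAZ.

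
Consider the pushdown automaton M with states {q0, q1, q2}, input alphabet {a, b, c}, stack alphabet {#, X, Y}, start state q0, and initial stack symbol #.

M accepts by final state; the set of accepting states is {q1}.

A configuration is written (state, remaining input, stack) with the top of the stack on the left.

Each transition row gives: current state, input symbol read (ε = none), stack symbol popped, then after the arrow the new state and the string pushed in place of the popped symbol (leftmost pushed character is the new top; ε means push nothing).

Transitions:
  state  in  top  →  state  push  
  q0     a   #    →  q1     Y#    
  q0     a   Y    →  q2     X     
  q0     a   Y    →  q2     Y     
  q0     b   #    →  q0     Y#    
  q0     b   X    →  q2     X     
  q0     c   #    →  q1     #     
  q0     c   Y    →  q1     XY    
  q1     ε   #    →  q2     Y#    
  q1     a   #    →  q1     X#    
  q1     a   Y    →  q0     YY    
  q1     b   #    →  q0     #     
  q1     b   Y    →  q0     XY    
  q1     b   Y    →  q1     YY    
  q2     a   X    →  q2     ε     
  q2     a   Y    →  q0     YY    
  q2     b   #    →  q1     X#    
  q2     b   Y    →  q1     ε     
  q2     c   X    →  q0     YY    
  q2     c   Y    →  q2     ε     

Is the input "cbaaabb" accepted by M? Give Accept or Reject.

One accepting computation: (q0, cbaaabb, #) ⊢ (q1, baaabb, #) ⊢ (q0, aaabb, #) ⊢ (q1, aabb, Y#) ⊢ (q0, abb, YY#) ⊢ (q2, bb, YY#) ⊢ (q1, b, Y#) ⊢ (q1, ε, YY#)
All input consumed and state q1 ∈ F.

Accept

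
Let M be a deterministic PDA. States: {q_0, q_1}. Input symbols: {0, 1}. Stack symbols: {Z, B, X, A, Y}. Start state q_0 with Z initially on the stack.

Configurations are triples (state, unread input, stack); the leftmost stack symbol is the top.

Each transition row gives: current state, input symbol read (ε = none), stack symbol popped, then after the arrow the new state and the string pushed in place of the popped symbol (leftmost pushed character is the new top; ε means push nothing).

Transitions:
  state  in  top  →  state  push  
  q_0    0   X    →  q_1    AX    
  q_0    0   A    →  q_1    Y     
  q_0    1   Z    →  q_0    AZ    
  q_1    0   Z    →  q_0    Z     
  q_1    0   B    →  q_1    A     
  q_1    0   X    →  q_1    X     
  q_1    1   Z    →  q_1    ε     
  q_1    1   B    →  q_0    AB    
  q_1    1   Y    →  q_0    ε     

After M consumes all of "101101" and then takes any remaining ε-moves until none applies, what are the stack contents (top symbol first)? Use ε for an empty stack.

Z

(q_0, 101101, Z)
  read 1, top Z: go to q_0, push AZ → (q_0, 01101, AZ)
  read 0, top A: go to q_1, push Y → (q_1, 1101, YZ)
  read 1, top Y: go to q_0, push ε → (q_0, 101, Z)
  read 1, top Z: go to q_0, push AZ → (q_0, 01, AZ)
  read 0, top A: go to q_1, push Y → (q_1, 1, YZ)
  read 1, top Y: go to q_0, push ε → (q_0, ε, Z)
All input consumed in state q_0 with stack Z.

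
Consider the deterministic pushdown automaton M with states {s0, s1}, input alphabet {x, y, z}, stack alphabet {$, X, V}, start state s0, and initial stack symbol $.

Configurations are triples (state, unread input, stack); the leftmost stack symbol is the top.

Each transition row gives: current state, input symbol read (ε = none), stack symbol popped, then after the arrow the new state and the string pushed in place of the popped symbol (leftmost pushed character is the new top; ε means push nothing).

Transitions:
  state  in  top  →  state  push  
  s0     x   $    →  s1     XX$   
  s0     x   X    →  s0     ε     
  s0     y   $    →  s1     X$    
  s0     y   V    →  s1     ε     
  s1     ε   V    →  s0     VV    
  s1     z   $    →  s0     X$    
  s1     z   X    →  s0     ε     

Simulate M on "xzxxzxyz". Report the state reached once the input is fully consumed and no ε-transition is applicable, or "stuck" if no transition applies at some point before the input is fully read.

(s0, xzxxzxyz, $)
  read x, top $: go to s1, push XX$ → (s1, zxxzxyz, XX$)
  read z, top X: go to s0, push ε → (s0, xxzxyz, X$)
  read x, top X: go to s0, push ε → (s0, xzxyz, $)
  read x, top $: go to s1, push XX$ → (s1, zxyz, XX$)
  read z, top X: go to s0, push ε → (s0, xyz, X$)
  read x, top X: go to s0, push ε → (s0, yz, $)
  read y, top $: go to s1, push X$ → (s1, z, X$)
  read z, top X: go to s0, push ε → (s0, ε, $)
All input consumed; M is in state s0.

s0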